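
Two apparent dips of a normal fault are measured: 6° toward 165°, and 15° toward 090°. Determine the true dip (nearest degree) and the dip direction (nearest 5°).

true dip 15°, dip direction 100°

Represent each trace as a vector plunging at its apparent dip toward its trend (east-north-up frame): v₁ = (0.257, -0.961, -0.105), v₂ = (0.966, 0.000, -0.259).
Cross product v₁ × v₂ gives the pole to the plane: n ∝ (0.249, -0.034, 0.928).
tan δ = √(n_x²+n_y²)/n_z = 0.251/0.928, so δ = 15.1°.
The horizontal component of n points toward azimuth atan2(n_x, n_y) = 98°, the dip direction.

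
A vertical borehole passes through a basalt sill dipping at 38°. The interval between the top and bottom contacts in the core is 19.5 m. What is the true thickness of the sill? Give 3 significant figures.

15.4 m

True thickness t = h · cos(dip) = 19.5 × cos 38°
t = 19.5 × 0.7880 = 15.366 m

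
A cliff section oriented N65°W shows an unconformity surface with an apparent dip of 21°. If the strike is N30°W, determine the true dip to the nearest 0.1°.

33.8°

β = acute angle between strike N30°W and section N65°W = 35°.
tan δ = tan α / sin β = tan 21° / sin 35° = 0.3839 / 0.5736 = 0.6692
true dip = arctan 0.6692 = 33.79°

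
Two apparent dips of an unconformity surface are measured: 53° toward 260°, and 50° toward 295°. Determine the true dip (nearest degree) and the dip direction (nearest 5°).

true dip 53°, dip direction 270°

Represent each trace as a vector plunging at its apparent dip toward its trend (east-north-up frame): v₁ = (-0.593, -0.105, -0.799), v₂ = (-0.583, 0.272, -0.766).
n = v₁ × v₂ = (-0.297, -0.011, 0.222) (taken with n_z > 0).
Dip δ = arctan(|n_h|/n_z) = arctan(0.297/0.222) = 53.3°.
Dip direction = atan2(-0.297, -0.011) = 268° (azimuth of n's horizontal projection).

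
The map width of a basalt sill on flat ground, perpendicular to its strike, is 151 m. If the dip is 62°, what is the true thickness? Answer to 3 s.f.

133 m

True thickness t = w · sin(dip) = 151 × sin 62°
t = 151 × 0.8829 = 133.325 m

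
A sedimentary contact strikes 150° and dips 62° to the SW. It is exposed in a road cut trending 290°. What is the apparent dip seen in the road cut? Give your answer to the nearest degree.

The section lies 40° from the strike.
tan α = tan 62° × sin 40° = 1.8807 × 0.6428 = 1.2089
apparent dip = arctan 1.2089 = 50.40°

50°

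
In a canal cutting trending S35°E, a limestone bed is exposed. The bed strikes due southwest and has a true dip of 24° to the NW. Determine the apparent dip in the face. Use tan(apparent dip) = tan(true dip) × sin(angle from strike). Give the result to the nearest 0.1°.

23.7°

The strike is due southwest and the section trends S35°E; the acute angle between them is β = 80°.
tan α = tan 24° × sin 80° = 0.4452 × 0.9848 = 0.4385
apparent dip = arctan 0.4385 = 23.68°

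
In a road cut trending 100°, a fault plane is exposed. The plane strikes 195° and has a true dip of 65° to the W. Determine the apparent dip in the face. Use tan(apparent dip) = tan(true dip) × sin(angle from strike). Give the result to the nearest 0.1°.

64.9°

Angle between strike (195°) and section (100°): β = 85°.
tan(apparent dip) = tan 65° · sin 85° = 2.1363
α = arctan(2.1363) = 64.92°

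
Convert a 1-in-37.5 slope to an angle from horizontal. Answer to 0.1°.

1.5°

tan θ = 1/37.5 = 0.0267
θ = arctan(0.0267) = 1.53°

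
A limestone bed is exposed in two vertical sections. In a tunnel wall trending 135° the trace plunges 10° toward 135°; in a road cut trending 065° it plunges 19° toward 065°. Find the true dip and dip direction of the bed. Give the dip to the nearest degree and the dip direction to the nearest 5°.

Each apparent-dip line lies in the plane. As unit vectors (x east, y north, z up), v₁ plunges 10°→135° and v₂ plunges 19°→065°.
n = v₁ × v₂ = (0.296, 0.078, 0.875) (taken with n_z > 0).
True dip = arccos(n_z / |n|) = arccos(0.9439) = 19.3°.
The horizontal component of n points toward azimuth atan2(n_x, n_y) = 75°, the dip direction.

true dip 19°, dip direction 075°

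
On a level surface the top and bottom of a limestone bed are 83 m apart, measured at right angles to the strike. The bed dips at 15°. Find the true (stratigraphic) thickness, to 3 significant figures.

21.5 m

True thickness t = w · sin(dip) = 83 × sin 15°
t = 83 × 0.2588 = 21.482 m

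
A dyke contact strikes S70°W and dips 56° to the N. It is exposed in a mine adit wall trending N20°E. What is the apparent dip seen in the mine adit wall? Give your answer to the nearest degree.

The strike is S70°W and the section trends N20°E; the acute angle between them is β = 50°.
tan α = tan 56° × sin 50° = 1.4826 × 0.7660 = 1.1357
α = arctan(1.1357) = 48.64°

49°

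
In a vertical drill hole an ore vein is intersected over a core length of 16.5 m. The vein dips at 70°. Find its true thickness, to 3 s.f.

True thickness t = h · cos(dip) = 16.5 × cos 70°
t = 16.5 × 0.3420 = 5.643 m

5.64 m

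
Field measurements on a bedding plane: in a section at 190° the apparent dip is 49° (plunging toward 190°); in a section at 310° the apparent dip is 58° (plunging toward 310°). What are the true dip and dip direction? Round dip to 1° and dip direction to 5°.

true dip 70°, dip direction 255°

The two traces are lines in the plane: v₁ = (sin 190°·cos 49°, cos 190°·cos 49°, −sin 49°), v₂ = (sin 310°·cos 58°, cos 310°·cos 58°, −sin 58°).
The plane normal is n = v₁ × v₂ ∝ (-0.805, -0.210, 0.301).
Dip δ = arctan(|n_h|/n_z) = arctan(0.832/0.301) = 70.1°.
Dip direction = atan2(-0.805, -0.210) = 255° (azimuth of n's horizontal projection).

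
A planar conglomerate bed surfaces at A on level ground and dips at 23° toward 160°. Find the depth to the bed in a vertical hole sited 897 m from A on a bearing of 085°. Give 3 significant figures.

The hole lies 75° from the dip direction, so the down-dip offset is 897 × cos 75° = 232.16 m.
Depth = down-dip offset × tan(dip) = 232.16 × tan 23° = 232.16 × 0.4245
Depth = 98.55 m

98.5 m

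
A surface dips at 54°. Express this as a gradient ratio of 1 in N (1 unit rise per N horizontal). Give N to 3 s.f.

1 : N means tan θ = 1/N, so N = 1/tan 54° = 1/1.3764

1 in 0.727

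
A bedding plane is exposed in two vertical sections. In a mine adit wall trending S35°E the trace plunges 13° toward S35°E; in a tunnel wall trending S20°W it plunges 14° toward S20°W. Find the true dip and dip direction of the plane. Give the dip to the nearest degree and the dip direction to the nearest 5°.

Each apparent-dip line lies in the plane. As unit vectors (x east, y north, z up), v₁ plunges 13°→S35°E and v₂ plunges 14°→S20°W.
n = v₁ × v₂ = (0.012, -0.210, 0.774) (taken with n_z > 0).
True dip = arccos(n_z / |n|) = arccos(0.9651) = 15.2°.
The horizontal component of n points toward azimuth atan2(n_x, n_y) = 177°, the dip direction.

true dip 15°, dip direction 175°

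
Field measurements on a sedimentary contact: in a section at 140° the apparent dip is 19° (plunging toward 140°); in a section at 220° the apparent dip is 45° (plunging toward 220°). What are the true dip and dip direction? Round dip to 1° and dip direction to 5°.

Each apparent-dip line lies in the plane. As unit vectors (x east, y north, z up), v₁ plunges 19°→140° and v₂ plunges 45°→220°.
n = v₁ × v₂ = (-0.336, -0.578, 0.658) (taken with n_z > 0).
Dip δ = arctan(|n_h|/n_z) = arctan(0.668/0.658) = 45.4°.
The horizontal component of n points toward azimuth atan2(n_x, n_y) = 210°, the dip direction.

true dip 45°, dip direction 210°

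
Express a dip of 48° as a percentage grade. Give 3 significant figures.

grade % = 100 × tan 48° = 100 × 1.1106

111%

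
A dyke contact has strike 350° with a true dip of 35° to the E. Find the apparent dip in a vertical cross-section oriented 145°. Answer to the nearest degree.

16°

Angle between strike (350°) and section (145°): β = 25°.
tan α = tan 35° × sin 25° = 0.7002 × 0.4226 = 0.2959
α = arctan(0.2959) = 16.48°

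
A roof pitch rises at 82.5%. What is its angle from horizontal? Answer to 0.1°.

39.5°

tan θ = 82.5/100 = 0.8250
θ = arctan(0.8250) = 39.52°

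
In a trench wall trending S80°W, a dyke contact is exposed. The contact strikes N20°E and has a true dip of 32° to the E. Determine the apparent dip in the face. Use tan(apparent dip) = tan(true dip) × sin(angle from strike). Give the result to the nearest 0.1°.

28.4°

The section lies 60° from the strike.
tan(apparent dip) = tan 32° · sin 60° = 0.5412
apparent dip = arctan 0.5412 = 28.42°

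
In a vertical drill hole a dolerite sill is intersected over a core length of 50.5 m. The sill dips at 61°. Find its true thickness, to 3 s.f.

24.5 m

True thickness t = h · cos(dip) = 50.5 × cos 61°
t = 50.5 × 0.4848 = 24.483 m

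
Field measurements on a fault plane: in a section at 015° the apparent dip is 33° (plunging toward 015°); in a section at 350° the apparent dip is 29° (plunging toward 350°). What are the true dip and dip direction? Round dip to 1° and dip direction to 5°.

true dip 33°, dip direction 020°

Each apparent-dip line lies in the plane. As unit vectors (x east, y north, z up), v₁ plunges 33°→015° and v₂ plunges 29°→350°.
n = v₁ × v₂ = (0.076, 0.188, 0.310) (taken with n_z > 0).
True dip = arccos(n_z / |n|) = arccos(0.8367) = 33.2°.
Dip direction = atan2(0.076, 0.188) = 22° (azimuth of n's horizontal projection).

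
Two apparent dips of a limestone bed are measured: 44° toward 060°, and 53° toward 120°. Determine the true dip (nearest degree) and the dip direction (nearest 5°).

true dip 54°, dip direction 105°

Represent each trace as a vector plunging at its apparent dip toward its trend (east-north-up frame): v₁ = (0.623, 0.360, -0.695), v₂ = (0.521, -0.301, -0.799).
Cross product v₁ × v₂ gives the pole to the plane: n ∝ (0.496, -0.135, 0.375).
Dip δ = arctan(|n_h|/n_z) = arctan(0.514/0.375) = 53.9°.
Dip direction = atan2(0.496, -0.135) = 105° (azimuth of n's horizontal projection).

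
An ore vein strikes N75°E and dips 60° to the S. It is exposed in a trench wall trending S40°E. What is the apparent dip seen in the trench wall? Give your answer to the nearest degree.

The strike is N75°E and the section trends S40°E; the acute angle between them is β = 65°.
tan(apparent dip) = tan 60° · sin 65° = 1.5698
α = arctan(1.5698) = 57.50°

58°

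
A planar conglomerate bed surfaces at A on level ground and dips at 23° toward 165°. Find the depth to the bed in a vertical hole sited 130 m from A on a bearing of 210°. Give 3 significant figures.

39.0 m

The hole lies 45° from the dip direction, so the down-dip offset is 130 × cos 45° = 91.92 m.
Depth = down-dip offset × tan(dip) = 91.92 × tan 23° = 91.92 × 0.4245
Depth = 39.02 m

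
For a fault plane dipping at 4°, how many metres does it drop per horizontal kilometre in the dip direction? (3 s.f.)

69.9 m

drop per km = 1000 × tan 4° = 1000 × 0.0699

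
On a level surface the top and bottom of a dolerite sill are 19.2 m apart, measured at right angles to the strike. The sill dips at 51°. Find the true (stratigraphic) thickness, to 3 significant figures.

14.9 m

True thickness t = w · sin(dip) = 19.2 × sin 51°
t = 19.2 × 0.7771 = 14.921 m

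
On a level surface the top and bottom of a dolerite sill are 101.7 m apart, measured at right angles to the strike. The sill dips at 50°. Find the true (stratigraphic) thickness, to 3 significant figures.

True thickness t = w · sin(dip) = 101.7 × sin 50°
t = 101.7 × 0.7660 = 77.907 m

77.9 m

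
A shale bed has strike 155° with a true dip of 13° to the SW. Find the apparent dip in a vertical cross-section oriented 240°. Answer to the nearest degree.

13°

The section lies 85° from the strike.
tan(apparent dip) = tan 13° · sin 85° = 0.2300
apparent dip = arctan 0.2300 = 12.95°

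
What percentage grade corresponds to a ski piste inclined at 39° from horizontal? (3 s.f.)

grade % = 100 × tan 39° = 100 × 0.8098

81.0%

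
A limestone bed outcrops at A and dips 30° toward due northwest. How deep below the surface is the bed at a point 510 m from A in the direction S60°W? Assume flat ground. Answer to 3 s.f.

76.2 m

The hole lies 75° from the dip direction, so the down-dip offset is 510 × cos 75° = 132.00 m.
Depth = down-dip offset × tan(dip) = 132.00 × tan 30° = 132.00 × 0.5774
Depth = 76.21 m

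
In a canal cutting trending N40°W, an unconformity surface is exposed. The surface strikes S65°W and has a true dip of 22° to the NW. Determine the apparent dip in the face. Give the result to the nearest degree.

21°

The section lies 75° from the strike.
tan(apparent dip) = tan 22° · sin 75° = 0.3903
apparent dip = arctan 0.3903 = 21.32°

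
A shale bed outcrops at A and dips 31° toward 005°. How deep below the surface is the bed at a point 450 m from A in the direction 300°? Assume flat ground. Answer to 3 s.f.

114 m

The hole lies 65° from the dip direction, so the down-dip offset is 450 × cos 65° = 190.18 m.
Depth = down-dip offset × tan(dip) = 190.18 × tan 31° = 190.18 × 0.6009
Depth = 114.27 m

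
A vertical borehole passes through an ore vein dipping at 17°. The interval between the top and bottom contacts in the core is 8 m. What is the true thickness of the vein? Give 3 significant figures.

7.65 m

True thickness t = h · cos(dip) = 8 × cos 17°
t = 8 × 0.9563 = 7.650 m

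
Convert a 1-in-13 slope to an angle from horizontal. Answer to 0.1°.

tan θ = 1/13 = 0.0769
θ = arctan(0.0769) = 4.40°

4.4°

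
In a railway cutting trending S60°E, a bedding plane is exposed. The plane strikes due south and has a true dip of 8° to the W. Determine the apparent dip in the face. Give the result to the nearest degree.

Angle between strike (due south) and section (S60°E): β = 60°.
tan α = tan 8° × sin 60° = 0.1405 × 0.8660 = 0.1217
apparent dip = arctan 0.1217 = 6.94°

7°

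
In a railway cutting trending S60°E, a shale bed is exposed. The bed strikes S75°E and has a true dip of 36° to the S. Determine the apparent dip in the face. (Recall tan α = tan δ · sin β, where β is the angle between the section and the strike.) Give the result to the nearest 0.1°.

10.6°

The strike is S75°E and the section trends S60°E; the acute angle between them is β = 15°.
tan α = tan 36° × sin 15° = 0.7265 × 0.2588 = 0.1880
apparent dip = arctan 0.1880 = 10.65°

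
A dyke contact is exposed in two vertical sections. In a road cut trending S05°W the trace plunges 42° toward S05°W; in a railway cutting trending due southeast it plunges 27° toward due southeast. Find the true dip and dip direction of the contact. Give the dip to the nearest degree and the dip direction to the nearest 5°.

The two traces are lines in the plane: v₁ = (sin 185°·cos 42°, cos 185°·cos 42°, −sin 42°), v₂ = (sin 135°·cos 27°, cos 135°·cos 27°, −sin 27°).
The plane normal is n = v₁ × v₂ ∝ (-0.085, -0.451, 0.507).
tan δ = √(n_x²+n_y²)/n_z = 0.459/0.507, so δ = 42.1°.
Dip direction = azimuth of (n_x, n_y) = atan2(-0.085, -0.451) = 191°.

true dip 42°, dip direction 190°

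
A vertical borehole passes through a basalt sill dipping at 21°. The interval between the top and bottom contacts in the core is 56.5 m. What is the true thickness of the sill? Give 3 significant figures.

52.7 m

True thickness t = h · cos(dip) = 56.5 × cos 21°
t = 56.5 × 0.9336 = 52.747 m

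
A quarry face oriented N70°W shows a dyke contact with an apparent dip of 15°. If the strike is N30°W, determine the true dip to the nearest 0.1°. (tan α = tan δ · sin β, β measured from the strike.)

β = acute angle between strike N30°W and section N70°W = 40°.
tan δ = tan α / sin β = tan 15° / sin 40° = 0.2679 / 0.6428 = 0.4169
true dip = arctan 0.4169 = 22.63°

22.6°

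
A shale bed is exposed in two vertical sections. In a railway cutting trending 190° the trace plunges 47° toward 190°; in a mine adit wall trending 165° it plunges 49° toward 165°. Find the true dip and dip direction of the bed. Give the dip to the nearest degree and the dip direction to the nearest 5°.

true dip 49°, dip direction 170°

Represent each trace as a vector plunging at its apparent dip toward its trend (east-north-up frame): v₁ = (-0.118, -0.672, -0.731), v₂ = (0.170, -0.634, -0.755).
n = v₁ × v₂ = (0.043, -0.214, 0.189) (taken with n_z > 0).
True dip = arccos(n_z / |n|) = arccos(0.6554) = 49.1°.
The horizontal component of n points toward azimuth atan2(n_x, n_y) = 169°, the dip direction.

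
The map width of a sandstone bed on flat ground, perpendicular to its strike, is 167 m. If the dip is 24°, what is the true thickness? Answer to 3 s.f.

True thickness t = w · sin(dip) = 167 × sin 24°
t = 167 × 0.4067 = 67.925 m

67.9 m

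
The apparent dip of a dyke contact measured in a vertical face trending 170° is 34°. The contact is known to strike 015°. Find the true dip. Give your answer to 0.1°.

57.9°

β = acute angle between strike 015° and section 170° = 25°.
tan δ = tan α / sin β = tan 34° / sin 25° = 0.6745 / 0.4226 = 1.5960
δ = arctan(1.5960) = 57.93°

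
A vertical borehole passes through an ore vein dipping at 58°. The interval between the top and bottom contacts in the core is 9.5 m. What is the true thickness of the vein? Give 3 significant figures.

True thickness t = h · cos(dip) = 9.5 × cos 58°
t = 9.5 × 0.5299 = 5.034 m

5.03 m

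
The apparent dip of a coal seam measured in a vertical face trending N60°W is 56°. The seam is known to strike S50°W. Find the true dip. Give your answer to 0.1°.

57.6°

β = acute angle between strike S50°W and section N60°W = 70°.
tan δ = tan α / sin β = tan 56° / sin 70° = 1.4826 / 0.9397 = 1.5777
δ = arctan(1.5777) = 57.63°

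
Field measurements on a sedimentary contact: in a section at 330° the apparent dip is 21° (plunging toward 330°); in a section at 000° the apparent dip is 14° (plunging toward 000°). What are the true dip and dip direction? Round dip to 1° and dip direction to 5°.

true dip 23°, dip direction 305°

The two traces are lines in the plane: v₁ = (sin 330°·cos 21°, cos 330°·cos 21°, −sin 21°), v₂ = (sin 0°·cos 14°, cos 0°·cos 14°, −sin 14°).
n = v₁ × v₂ = (-0.152, 0.113, 0.453) (taken with n_z > 0).
Dip δ = arctan(|n_h|/n_z) = arctan(0.189/0.453) = 22.7°.
The horizontal component of n points toward azimuth atan2(n_x, n_y) = 307°, the dip direction.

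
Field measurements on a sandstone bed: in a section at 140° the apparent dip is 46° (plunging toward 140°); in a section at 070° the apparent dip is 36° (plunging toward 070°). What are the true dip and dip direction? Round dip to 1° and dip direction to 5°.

true dip 48°, dip direction 120°

The two traces are lines in the plane: v₁ = (sin 140°·cos 46°, cos 140°·cos 46°, −sin 46°), v₂ = (sin 70°·cos 36°, cos 70°·cos 36°, −sin 36°).
Cross product v₁ × v₂ gives the pole to the plane: n ∝ (0.512, -0.284, 0.528).
True dip = arccos(n_z / |n|) = arccos(0.6697) = 48.0°.
Dip direction = azimuth of (n_x, n_y) = atan2(0.512, -0.284) = 119°.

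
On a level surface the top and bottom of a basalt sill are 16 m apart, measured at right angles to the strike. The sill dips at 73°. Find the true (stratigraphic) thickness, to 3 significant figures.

True thickness t = w · sin(dip) = 16 × sin 73°
t = 16 × 0.9563 = 15.301 m

15.3 m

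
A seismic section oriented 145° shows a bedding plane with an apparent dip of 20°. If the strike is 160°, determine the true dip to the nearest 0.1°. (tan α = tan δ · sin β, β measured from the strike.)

β = acute angle between strike 160° and section 145° = 15°.
tan(true dip) = tan 20° / sin 15° = 1.4063
true dip = arctan 1.4063 = 54.58°

54.6°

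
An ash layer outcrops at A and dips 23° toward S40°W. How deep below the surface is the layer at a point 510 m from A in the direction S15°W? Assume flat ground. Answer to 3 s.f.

The hole lies 25° from the dip direction, so the down-dip offset is 510 × cos 25° = 462.22 m.
Depth = down-dip offset × tan(dip) = 462.22 × tan 23° = 462.22 × 0.4245
Depth = 196.20 m

196 m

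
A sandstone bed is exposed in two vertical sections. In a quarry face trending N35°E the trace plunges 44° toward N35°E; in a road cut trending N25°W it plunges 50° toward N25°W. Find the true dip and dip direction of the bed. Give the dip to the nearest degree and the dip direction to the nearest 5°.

true dip 52°, dip direction 355°

Represent each trace as a vector plunging at its apparent dip toward its trend (east-north-up frame): v₁ = (0.413, 0.589, -0.695), v₂ = (-0.272, 0.583, -0.766).
The plane normal is n = v₁ × v₂ ∝ (-0.047, 0.505, 0.400).
True dip = arccos(n_z / |n|) = arccos(0.6199) = 51.7°.
Dip direction = atan2(-0.047, 0.505) = 355° (azimuth of n's horizontal projection).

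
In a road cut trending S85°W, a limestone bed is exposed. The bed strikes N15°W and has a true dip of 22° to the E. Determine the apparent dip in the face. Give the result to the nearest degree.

22°

The section lies 80° from the strike.
tan α = tan 22° × sin 80° = 0.4040 × 0.9848 = 0.3979
α = arctan(0.3979) = 21.70°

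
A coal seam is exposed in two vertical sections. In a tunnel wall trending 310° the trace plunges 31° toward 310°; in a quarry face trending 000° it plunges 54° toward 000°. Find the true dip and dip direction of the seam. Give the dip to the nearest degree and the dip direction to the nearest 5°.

true dip 55°, dip direction 015°

The two traces are lines in the plane: v₁ = (sin 310°·cos 31°, cos 310°·cos 31°, −sin 31°), v₂ = (sin 0°·cos 54°, cos 0°·cos 54°, −sin 54°).
The plane normal is n = v₁ × v₂ ∝ (0.143, 0.531, 0.386).
Dip δ = arctan(|n_h|/n_z) = arctan(0.550/0.386) = 54.9°.
Dip direction = atan2(0.143, 0.531) = 15° (azimuth of n's horizontal projection).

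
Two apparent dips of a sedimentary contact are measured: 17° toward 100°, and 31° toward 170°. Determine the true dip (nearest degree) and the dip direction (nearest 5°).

The two traces are lines in the plane: v₁ = (sin 100°·cos 17°, cos 100°·cos 17°, −sin 17°), v₂ = (sin 170°·cos 31°, cos 170°·cos 31°, −sin 31°).
Cross product v₁ × v₂ gives the pole to the plane: n ∝ (0.161, -0.442, 0.770).
True dip = arccos(n_z / |n|) = arccos(0.8536) = 31.4°.
Dip direction = atan2(0.161, -0.442) = 160° (azimuth of n's horizontal projection).

true dip 31°, dip direction 160°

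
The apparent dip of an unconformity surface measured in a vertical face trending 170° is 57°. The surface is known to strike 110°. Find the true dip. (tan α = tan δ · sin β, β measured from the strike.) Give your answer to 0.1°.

β = acute angle between strike 110° and section 170° = 60°.
tan(true dip) = tan 57° / sin 60° = 1.7781
true dip = arctan 1.7781 = 60.65°

60.6°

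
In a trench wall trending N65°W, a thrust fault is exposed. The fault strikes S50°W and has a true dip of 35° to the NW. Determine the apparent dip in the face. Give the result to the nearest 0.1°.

The strike is S50°W and the section trends N65°W; the acute angle between them is β = 65°.
tan(apparent dip) = tan 35° · sin 65° = 0.6346
α = arctan(0.6346) = 32.40°

32.4°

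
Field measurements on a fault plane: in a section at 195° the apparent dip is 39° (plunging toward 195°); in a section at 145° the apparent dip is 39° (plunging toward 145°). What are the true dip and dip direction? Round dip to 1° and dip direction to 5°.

true dip 42°, dip direction 170°

Represent each trace as a vector plunging at its apparent dip toward its trend (east-north-up frame): v₁ = (-0.201, -0.751, -0.629), v₂ = (0.446, -0.637, -0.629).
Cross product v₁ × v₂ gives the pole to the plane: n ∝ (0.072, -0.407, 0.463).
tan δ = √(n_x²+n_y²)/n_z = 0.413/0.463, so δ = 41.8°.
Dip direction = azimuth of (n_x, n_y) = atan2(0.072, -0.407) = 170°.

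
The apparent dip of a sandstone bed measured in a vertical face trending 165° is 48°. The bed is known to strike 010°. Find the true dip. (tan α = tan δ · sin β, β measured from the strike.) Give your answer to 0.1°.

The section is 25° from the strike.
tan(true dip) = tan 48° / sin 25° = 2.6279
δ = arctan(2.6279) = 69.17°

69.2°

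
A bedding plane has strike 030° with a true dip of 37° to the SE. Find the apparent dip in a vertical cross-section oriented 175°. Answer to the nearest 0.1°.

The section lies 35° from the strike.
tan(apparent dip) = tan 37° · sin 35° = 0.4322
α = arctan(0.4322) = 23.38°

23.4°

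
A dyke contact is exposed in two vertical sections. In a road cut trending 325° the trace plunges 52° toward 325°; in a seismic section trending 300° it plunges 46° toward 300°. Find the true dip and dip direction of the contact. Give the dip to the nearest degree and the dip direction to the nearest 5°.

true dip 53°, dip direction 340°

Represent each trace as a vector plunging at its apparent dip toward its trend (east-north-up frame): v₁ = (-0.353, 0.504, -0.788), v₂ = (-0.602, 0.347, -0.719).
Cross product v₁ × v₂ gives the pole to the plane: n ∝ (-0.089, 0.220, 0.181).
tan δ = √(n_x²+n_y²)/n_z = 0.237/0.181, so δ = 52.7°.
The horizontal component of n points toward azimuth atan2(n_x, n_y) = 338°, the dip direction.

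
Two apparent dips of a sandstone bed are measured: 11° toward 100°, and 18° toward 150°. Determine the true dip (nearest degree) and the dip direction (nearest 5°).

Each apparent-dip line lies in the plane. As unit vectors (x east, y north, z up), v₁ plunges 11°→100° and v₂ plunges 18°→150°.
Cross product v₁ × v₂ gives the pole to the plane: n ∝ (0.104, -0.208, 0.715).
Dip δ = arctan(|n_h|/n_z) = arctan(0.233/0.715) = 18.0°.
Dip direction = azimuth of (n_x, n_y) = atan2(0.104, -0.208) = 153°.

true dip 18°, dip direction 155°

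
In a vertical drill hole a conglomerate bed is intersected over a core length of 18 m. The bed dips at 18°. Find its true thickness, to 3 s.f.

17.1 m

True thickness t = h · cos(dip) = 18 × cos 18°
t = 18 × 0.9511 = 17.119 m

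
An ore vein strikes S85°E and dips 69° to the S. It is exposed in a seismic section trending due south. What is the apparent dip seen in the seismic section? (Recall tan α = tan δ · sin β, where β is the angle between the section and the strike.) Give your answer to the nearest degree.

69°

The strike is S85°E and the section trends due south; the acute angle between them is β = 85°.
tan(apparent dip) = tan 69° · sin 85° = 2.5952
α = arctan(2.5952) = 68.93°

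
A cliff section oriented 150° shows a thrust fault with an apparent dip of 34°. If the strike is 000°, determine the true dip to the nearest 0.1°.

53.5°

β = acute angle between strike 000° and section 150° = 30°.
tan δ = tan α / sin β = tan 34° / sin 30° = 0.6745 / 0.5000 = 1.3490
δ = arctan(1.3490) = 53.45°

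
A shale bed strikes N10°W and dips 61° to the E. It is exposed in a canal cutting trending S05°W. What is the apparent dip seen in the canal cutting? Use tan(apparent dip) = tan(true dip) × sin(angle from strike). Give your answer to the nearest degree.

Angle between strike (N10°W) and section (S05°W): β = 15°.
tan(apparent dip) = tan 61° · sin 15° = 0.4669
apparent dip = arctan 0.4669 = 25.03°

25°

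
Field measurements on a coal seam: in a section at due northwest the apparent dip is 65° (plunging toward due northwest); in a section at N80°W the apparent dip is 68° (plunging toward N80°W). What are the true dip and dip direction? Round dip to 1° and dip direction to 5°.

Represent each trace as a vector plunging at its apparent dip toward its trend (east-north-up frame): v₁ = (-0.299, 0.299, -0.906), v₂ = (-0.369, 0.065, -0.927).
The plane normal is n = v₁ × v₂ ∝ (-0.218, 0.057, 0.091).
True dip = arccos(n_z / |n|) = arccos(0.3735) = 68.1°.
Dip direction = azimuth of (n_x, n_y) = atan2(-0.218, 0.057) = 285°.

true dip 68°, dip direction 285°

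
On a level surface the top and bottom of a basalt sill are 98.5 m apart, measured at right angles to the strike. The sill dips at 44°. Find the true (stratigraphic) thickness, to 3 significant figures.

68.4 m

True thickness t = w · sin(dip) = 98.5 × sin 44°
t = 98.5 × 0.6947 = 68.424 m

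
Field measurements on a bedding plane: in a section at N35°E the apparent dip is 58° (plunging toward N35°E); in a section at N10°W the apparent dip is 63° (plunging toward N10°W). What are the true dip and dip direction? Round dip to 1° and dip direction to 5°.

Represent each trace as a vector plunging at its apparent dip toward its trend (east-north-up frame): v₁ = (0.304, 0.434, -0.848), v₂ = (-0.079, 0.447, -0.891).
The plane normal is n = v₁ × v₂ ∝ (-0.008, 0.338, 0.170).
Dip δ = arctan(|n_h|/n_z) = arctan(0.338/0.170) = 63.3°.
Dip direction = atan2(-0.008, 0.338) = 359° (azimuth of n's horizontal projection).

true dip 63°, dip direction 000°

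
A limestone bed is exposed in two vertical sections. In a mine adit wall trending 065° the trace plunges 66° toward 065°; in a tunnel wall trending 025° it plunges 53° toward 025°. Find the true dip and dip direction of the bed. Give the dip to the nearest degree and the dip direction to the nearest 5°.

true dip 67°, dip direction 080°

The two traces are lines in the plane: v₁ = (sin 65°·cos 66°, cos 65°·cos 66°, −sin 66°), v₂ = (sin 25°·cos 53°, cos 25°·cos 53°, −sin 53°).
Cross product v₁ × v₂ gives the pole to the plane: n ∝ (0.361, 0.062, 0.157).
tan δ = √(n_x²+n_y²)/n_z = 0.366/0.157, so δ = 66.8°.
Dip direction = atan2(0.361, 0.062) = 80° (azimuth of n's horizontal projection).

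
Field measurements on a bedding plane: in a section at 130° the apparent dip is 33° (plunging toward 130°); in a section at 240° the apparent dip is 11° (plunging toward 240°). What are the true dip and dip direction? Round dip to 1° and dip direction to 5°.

true dip 38°, dip direction 165°

Each apparent-dip line lies in the plane. As unit vectors (x east, y north, z up), v₁ plunges 33°→130° and v₂ plunges 11°→240°.
Cross product v₁ × v₂ gives the pole to the plane: n ∝ (0.164, -0.586, 0.774).
True dip = arccos(n_z / |n|) = arccos(0.7861) = 38.2°.
Dip direction = atan2(0.164, -0.586) = 164° (azimuth of n's horizontal projection).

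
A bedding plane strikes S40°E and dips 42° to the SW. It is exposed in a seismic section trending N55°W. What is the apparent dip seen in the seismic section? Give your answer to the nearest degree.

Angle between strike (S40°E) and section (N55°W): β = 15°.
tan(apparent dip) = tan 42° · sin 15° = 0.2330
α = arctan(0.2330) = 13.12°

13°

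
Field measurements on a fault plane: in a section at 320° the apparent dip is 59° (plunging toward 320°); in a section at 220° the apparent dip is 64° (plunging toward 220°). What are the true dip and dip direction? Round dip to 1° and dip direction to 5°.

true dip 71°, dip direction 265°

Each apparent-dip line lies in the plane. As unit vectors (x east, y north, z up), v₁ plunges 59°→320° and v₂ plunges 64°→220°.
n = v₁ × v₂ = (-0.642, -0.056, 0.222) (taken with n_z > 0).
tan δ = √(n_x²+n_y²)/n_z = 0.645/0.222, so δ = 71.0°.
Dip direction = azimuth of (n_x, n_y) = atan2(-0.642, -0.056) = 265°.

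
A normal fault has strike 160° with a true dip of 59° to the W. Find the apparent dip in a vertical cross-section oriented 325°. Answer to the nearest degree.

The section lies 15° from the strike.
tan(apparent dip) = tan 59° · sin 15° = 0.4307
apparent dip = arctan 0.4307 = 23.30°

23°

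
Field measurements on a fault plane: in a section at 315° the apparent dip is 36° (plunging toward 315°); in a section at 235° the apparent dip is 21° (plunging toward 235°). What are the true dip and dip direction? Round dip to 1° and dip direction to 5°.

true dip 38°, dip direction 295°

The two traces are lines in the plane: v₁ = (sin 315°·cos 36°, cos 315°·cos 36°, −sin 36°), v₂ = (sin 235°·cos 21°, cos 235°·cos 21°, −sin 21°).
Cross product v₁ × v₂ gives the pole to the plane: n ∝ (-0.520, 0.244, 0.744).
tan δ = √(n_x²+n_y²)/n_z = 0.574/0.744, so δ = 37.7°.
The horizontal component of n points toward azimuth atan2(n_x, n_y) = 295°, the dip direction.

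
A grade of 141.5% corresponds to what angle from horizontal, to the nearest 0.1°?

54.8°

tan θ = 141.5/100 = 1.4150
θ = arctan(1.4150) = 54.75°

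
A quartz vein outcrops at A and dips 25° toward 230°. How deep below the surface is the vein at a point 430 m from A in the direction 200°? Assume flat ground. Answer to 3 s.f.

The hole lies 30° from the dip direction, so the down-dip offset is 430 × cos 30° = 372.39 m.
Depth = down-dip offset × tan(dip) = 372.39 × tan 25° = 372.39 × 0.4663
Depth = 173.65 m

174 m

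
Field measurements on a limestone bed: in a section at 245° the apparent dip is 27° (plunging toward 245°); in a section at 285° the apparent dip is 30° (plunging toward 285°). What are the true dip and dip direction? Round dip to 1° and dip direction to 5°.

true dip 30°, dip direction 275°

Represent each trace as a vector plunging at its apparent dip toward its trend (east-north-up frame): v₁ = (-0.808, -0.377, -0.454), v₂ = (-0.837, 0.224, -0.500).
n = v₁ × v₂ = (-0.290, 0.024, 0.496) (taken with n_z > 0).
True dip = arccos(n_z / |n|) = arccos(0.8625) = 30.4°.
Dip direction = azimuth of (n_x, n_y) = atan2(-0.290, 0.024) = 275°.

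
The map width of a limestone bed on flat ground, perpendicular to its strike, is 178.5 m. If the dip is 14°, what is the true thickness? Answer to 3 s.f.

True thickness t = w · sin(dip) = 178.5 × sin 14°
t = 178.5 × 0.2419 = 43.183 m

43.2 m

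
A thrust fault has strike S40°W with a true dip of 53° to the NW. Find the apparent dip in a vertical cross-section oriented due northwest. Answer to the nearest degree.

53°

Angle between strike (S40°W) and section (due northwest): β = 85°.
tan α = tan 53° × sin 85° = 1.3270 × 0.9962 = 1.3220
α = arctan(1.3220) = 52.89°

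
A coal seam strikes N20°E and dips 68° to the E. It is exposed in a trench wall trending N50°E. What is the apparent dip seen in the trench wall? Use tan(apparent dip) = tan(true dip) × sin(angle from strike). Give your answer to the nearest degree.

The section lies 30° from the strike.
tan(apparent dip) = tan 68° · sin 30° = 1.2375
α = arctan(1.2375) = 51.06°

51°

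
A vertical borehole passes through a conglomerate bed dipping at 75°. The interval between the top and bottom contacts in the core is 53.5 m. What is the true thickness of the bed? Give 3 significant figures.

13.8 m

True thickness t = h · cos(dip) = 53.5 × cos 75°
t = 53.5 × 0.2588 = 13.847 m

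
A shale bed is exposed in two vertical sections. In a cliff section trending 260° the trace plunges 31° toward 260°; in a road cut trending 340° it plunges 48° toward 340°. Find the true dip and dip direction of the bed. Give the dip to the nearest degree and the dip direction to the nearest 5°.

The two traces are lines in the plane: v₁ = (sin 260°·cos 31°, cos 260°·cos 31°, −sin 31°), v₂ = (sin 340°·cos 48°, cos 340°·cos 48°, −sin 48°).
The plane normal is n = v₁ × v₂ ∝ (-0.434, 0.509, 0.565).
True dip = arccos(n_z / |n|) = arccos(0.6448) = 49.8°.
Dip direction = atan2(-0.434, 0.509) = 320° (azimuth of n's horizontal projection).

true dip 50°, dip direction 320°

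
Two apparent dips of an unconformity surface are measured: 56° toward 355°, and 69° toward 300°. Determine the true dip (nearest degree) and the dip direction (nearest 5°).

true dip 69°, dip direction 300°

Represent each trace as a vector plunging at its apparent dip toward its trend (east-north-up frame): v₁ = (-0.049, 0.557, -0.829), v₂ = (-0.310, 0.179, -0.934).
n = v₁ × v₂ = (-0.372, 0.212, 0.164) (taken with n_z > 0).
tan δ = √(n_x²+n_y²)/n_z = 0.428/0.164, so δ = 69.0°.
The horizontal component of n points toward azimuth atan2(n_x, n_y) = 300°, the dip direction.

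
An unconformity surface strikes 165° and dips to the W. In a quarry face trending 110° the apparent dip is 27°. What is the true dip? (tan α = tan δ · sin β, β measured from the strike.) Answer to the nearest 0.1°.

31.9°

The section is 55° from the strike.
tan δ = tan α / sin β = tan 27° / sin 55° = 0.5095 / 0.8192 = 0.6220
true dip = arctan 0.6220 = 31.88°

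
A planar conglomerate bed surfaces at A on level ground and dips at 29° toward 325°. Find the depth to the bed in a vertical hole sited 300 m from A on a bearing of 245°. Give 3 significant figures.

The hole lies 80° from the dip direction, so the down-dip offset is 300 × cos 80° = 52.09 m.
Depth = down-dip offset × tan(dip) = 52.09 × tan 29° = 52.09 × 0.5543
Depth = 28.88 m

28.9 m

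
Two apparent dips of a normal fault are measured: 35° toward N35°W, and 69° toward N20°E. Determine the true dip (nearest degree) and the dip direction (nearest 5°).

Each apparent-dip line lies in the plane. As unit vectors (x east, y north, z up), v₁ plunges 35°→N35°W and v₂ plunges 69°→N20°E.
The plane normal is n = v₁ × v₂ ∝ (0.433, 0.509, 0.240).
Dip δ = arctan(|n_h|/n_z) = arctan(0.668/0.240) = 70.2°.
The horizontal component of n points toward azimuth atan2(n_x, n_y) = 40°, the dip direction.

true dip 70°, dip direction 040°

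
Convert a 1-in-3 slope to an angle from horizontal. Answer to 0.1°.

18.4°

tan θ = 1/3 = 0.3333
θ = arctan(0.3333) = 18.43°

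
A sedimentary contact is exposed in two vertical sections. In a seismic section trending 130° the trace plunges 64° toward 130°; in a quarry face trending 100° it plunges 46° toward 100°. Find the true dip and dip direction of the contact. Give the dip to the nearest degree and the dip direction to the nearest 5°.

true dip 68°, dip direction 165°

The two traces are lines in the plane: v₁ = (sin 130°·cos 64°, cos 130°·cos 64°, −sin 64°), v₂ = (sin 100°·cos 46°, cos 100°·cos 46°, −sin 46°).
Cross product v₁ × v₂ gives the pole to the plane: n ∝ (0.094, -0.373, 0.152).
Dip δ = arctan(|n_h|/n_z) = arctan(0.385/0.152) = 68.4°.
Dip direction = azimuth of (n_x, n_y) = atan2(0.094, -0.373) = 166°.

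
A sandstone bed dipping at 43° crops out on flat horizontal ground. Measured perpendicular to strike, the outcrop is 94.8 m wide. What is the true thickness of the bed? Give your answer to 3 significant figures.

64.7 m

True thickness t = w · sin(dip) = 94.8 × sin 43°
t = 94.8 × 0.6820 = 64.653 m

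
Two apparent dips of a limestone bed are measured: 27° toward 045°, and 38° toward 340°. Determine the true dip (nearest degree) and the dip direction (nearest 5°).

Represent each trace as a vector plunging at its apparent dip toward its trend (east-north-up frame): v₁ = (0.630, 0.630, -0.454), v₂ = (-0.270, 0.740, -0.616).
Cross product v₁ × v₂ gives the pole to the plane: n ∝ (-0.052, 0.510, 0.636).
True dip = arccos(n_z / |n|) = arccos(0.7786) = 38.9°.
The horizontal component of n points toward azimuth atan2(n_x, n_y) = 354°, the dip direction.

true dip 39°, dip direction 355°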